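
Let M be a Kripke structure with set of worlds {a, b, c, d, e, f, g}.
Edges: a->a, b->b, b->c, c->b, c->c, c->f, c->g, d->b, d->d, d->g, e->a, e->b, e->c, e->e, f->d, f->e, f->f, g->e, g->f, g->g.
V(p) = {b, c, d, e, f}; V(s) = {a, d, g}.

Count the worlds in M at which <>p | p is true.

6

Let φ = <>p | p. Evaluate φ at each world:
  a (successors {a}): φ is false.
  b (successors {b, c}): φ is true.
  c (successors {b, c, f, g}): φ is true.
  d (successors {b, d, g}): φ is true.
  e (successors {a, b, c, e}): φ is true.
  f (successors {d, e, f}): φ is true.
  g (successors {e, f, g}): φ is true.
For instance, at d:
  At d: <>p is true, p is true, so <>p | p is true.
    At d: <>p requires p at some successor in {b, d, g}.
      p holds at b, so <>p is true at d.
Satisfying worlds: {b, c, d, e, f, g}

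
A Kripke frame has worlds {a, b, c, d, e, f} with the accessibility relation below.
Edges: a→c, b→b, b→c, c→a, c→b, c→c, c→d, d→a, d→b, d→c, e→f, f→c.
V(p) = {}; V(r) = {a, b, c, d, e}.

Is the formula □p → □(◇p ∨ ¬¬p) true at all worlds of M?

Yes

Let φ = □p → □(◇p ∨ ¬¬p). Evaluate φ at each world:
  a (successors {c}): φ is true.
  b (successors {b, c}): φ is true.
  c (successors {a, b, c, d}): φ is true.
  d (successors {a, b, c}): φ is true.
  e (successors {f}): φ is true.
  f (successors {c}): φ is true.
For instance, at a:
  At a: □p is false, □(◇p ∨ ¬¬p) is false, so □p → □(◇p ∨ ¬¬p) is true.
    At a: □p requires p at every successor {c}.
      p fails at c, so □p is false at a.
    At a: □(◇p ∨ ¬¬p) requires ◇p ∨ ¬¬p at every successor {c}.
      ◇p ∨ ¬¬p fails at c, so □(◇p ∨ ¬¬p) is false at a.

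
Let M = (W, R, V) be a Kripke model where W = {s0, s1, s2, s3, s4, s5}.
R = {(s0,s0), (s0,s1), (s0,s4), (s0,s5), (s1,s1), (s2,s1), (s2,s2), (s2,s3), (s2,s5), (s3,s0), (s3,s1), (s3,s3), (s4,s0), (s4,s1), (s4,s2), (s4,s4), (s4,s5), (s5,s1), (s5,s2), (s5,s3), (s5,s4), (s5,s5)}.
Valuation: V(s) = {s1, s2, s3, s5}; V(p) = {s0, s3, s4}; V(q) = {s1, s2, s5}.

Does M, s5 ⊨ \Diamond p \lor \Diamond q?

Yes

At s5: \Diamond p is true, \Diamond q is true, so \Diamond p \lor \Diamond q is true.
  At s5: \Diamond p requires p at some successor in {s1, s2, s3, s4, s5}.
    p holds at s3, so \Diamond p is true at s5.
  At s5: \Diamond q requires q at some successor in {s1, s2, s3, s4, s5}.
    q holds at s1, so \Diamond q is true at s5.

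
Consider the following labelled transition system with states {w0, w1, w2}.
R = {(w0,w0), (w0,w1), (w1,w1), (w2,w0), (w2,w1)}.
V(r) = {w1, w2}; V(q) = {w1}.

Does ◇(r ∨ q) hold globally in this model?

Let φ = ◇(r ∨ q). Evaluate φ at each world:
  w0 (successors {w0, w1}): φ is true.
  w1 (successors {w1}): φ is true.
  w2 (successors {w0, w1}): φ is true.
For instance, at w0:
  At w0: ◇(r ∨ q) requires r ∨ q at some successor in {w0, w1}.
    r ∨ q holds at w1, so ◇(r ∨ q) is true at w0.

Yes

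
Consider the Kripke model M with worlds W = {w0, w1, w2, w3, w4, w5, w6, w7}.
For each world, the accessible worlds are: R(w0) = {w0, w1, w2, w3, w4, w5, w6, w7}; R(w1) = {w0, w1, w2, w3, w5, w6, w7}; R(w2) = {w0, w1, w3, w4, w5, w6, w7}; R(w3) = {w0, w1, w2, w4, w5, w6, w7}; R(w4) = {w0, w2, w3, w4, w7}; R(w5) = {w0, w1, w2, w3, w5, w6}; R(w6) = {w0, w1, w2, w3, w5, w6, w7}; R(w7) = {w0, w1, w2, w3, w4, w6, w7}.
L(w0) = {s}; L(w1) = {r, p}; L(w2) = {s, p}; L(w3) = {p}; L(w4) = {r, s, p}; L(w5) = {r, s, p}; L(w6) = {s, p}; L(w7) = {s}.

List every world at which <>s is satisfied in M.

Let φ = <>s. Evaluate φ at each world:
  w0 (successors {w0, w1, w2, w3, w4, w5, w6, w7}): φ is true.
  w1 (successors {w0, w1, w2, w3, w5, w6, w7}): φ is true.
  w2 (successors {w0, w1, w3, w4, w5, w6, w7}): φ is true.
  w3 (successors {w0, w1, w2, w4, w5, w6, w7}): φ is true.
  w4 (successors {w0, w2, w3, w4, w7}): φ is true.
  w5 (successors {w0, w1, w2, w3, w5, w6}): φ is true.
  w6 (successors {w0, w1, w2, w3, w5, w6, w7}): φ is true.
  w7 (successors {w0, w1, w2, w3, w4, w6, w7}): φ is true.
For instance, at w3:
  At w3: <>s requires s at some successor in {w0, w1, w2, w4, w5, w6, w7}.
    s holds at w0, so <>s is true at w3.
Satisfying worlds: {w0, w1, w2, w3, w4, w5, w6, w7}

w0, w1, w2, w3, w4, w5, w6, w7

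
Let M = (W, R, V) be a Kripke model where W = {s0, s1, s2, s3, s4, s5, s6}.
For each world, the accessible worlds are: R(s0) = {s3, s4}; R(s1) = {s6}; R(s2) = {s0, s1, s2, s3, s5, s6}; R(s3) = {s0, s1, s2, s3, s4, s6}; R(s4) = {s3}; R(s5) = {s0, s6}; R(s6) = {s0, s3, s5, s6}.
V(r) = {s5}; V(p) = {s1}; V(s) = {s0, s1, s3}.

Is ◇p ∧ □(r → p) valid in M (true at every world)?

No

Let φ = ◇p ∧ □(r → p). Evaluate φ at each world:
  s0 (successors {s3, s4}): φ is false.
  s1 (successors {s6}): φ is false.
  s2 (successors {s0, s1, s2, s3, s5, s6}): φ is false.
  s3 (successors {s0, s1, s2, s3, s4, s6}): φ is true.
  s4 (successors {s3}): φ is false.
  s5 (successors {s0, s6}): φ is false.
  s6 (successors {s0, s3, s5, s6}): φ is false.
Detail at s0 (counterexample):
  At s0: ◇p is false, □(r → p) is true, so ◇p ∧ □(r → p) is false.
    At s0: ◇p requires p at some successor in {s3, s4}.
      At s3: p is false.
      At s4: p is false.
    So ◇p is false at s0.
    At s0: □(r → p) requires r → p at every successor {s3, s4}.
      At s3: r → p is true.
      At s4: r → p is true.
    So □(r → p) is true at s0.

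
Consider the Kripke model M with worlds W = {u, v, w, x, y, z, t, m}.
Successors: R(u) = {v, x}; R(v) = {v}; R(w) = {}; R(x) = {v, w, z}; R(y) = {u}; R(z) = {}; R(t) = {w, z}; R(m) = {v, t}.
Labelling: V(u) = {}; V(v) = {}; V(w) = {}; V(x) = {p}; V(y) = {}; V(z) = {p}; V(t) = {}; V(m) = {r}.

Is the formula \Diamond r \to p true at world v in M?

Yes

At v: \Diamond r is false, p is false, so \Diamond r \to p is true.
  At v: \Diamond r requires r at some successor in {v}.
    At v: r is false.
  So \Diamond r is false at v.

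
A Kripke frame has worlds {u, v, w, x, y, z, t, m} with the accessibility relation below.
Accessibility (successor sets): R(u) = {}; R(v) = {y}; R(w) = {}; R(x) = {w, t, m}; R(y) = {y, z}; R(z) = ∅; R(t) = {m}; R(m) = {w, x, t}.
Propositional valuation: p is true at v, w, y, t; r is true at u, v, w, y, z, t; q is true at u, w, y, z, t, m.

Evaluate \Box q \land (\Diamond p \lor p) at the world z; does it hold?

At z: \Box q is true, \Diamond p \lor p is false, so \Box q \land (\Diamond p \lor p) is false.
  At z: no accessible worlds, so \Box q holds vacuously.
  At z: \Diamond p is false, p is false, so \Diamond p \lor p is false.
    At z: no accessible worlds, so \Diamond p is false.

No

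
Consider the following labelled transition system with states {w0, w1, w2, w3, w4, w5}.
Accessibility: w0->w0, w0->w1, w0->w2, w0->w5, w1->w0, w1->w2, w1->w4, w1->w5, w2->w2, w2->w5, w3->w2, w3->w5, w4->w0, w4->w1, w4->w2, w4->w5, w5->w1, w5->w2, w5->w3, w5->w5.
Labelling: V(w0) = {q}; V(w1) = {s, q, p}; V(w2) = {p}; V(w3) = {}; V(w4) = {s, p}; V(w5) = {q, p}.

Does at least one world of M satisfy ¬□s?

Recall that □ψ holds at a world iff ψ holds at every accessible world, and ◇ψ holds iff ψ holds at some accessible world.
Let φ = ¬□s. Evaluate φ at each world:
  w0 (successors {w0, w1, w2, w5}): φ is true.
  w1 (successors {w0, w2, w4, w5}): φ is true.
  w2 (successors {w2, w5}): φ is true.
  w3 (successors {w2, w5}): φ is true.
  w4 (successors {w0, w1, w2, w5}): φ is true.
  w5 (successors {w1, w2, w3, w5}): φ is true.
Detail at w0 (witness):
  At w0: □s is false, so ¬□s is true.
    At w0: □s requires s at every successor {w0, w1, w2, w5}.
      s fails at w0, so □s is false at w0.

Yes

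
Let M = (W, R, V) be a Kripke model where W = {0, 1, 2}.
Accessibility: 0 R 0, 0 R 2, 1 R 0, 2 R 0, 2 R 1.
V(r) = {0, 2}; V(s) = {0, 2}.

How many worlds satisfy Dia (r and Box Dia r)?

Let φ = Dia (r and Box Dia r). Evaluate φ at each world:
  0 (successors {0, 2}): φ is true.
  1 (successors {0}): φ is true.
  2 (successors {0, 1}): φ is true.
For instance, at 1:
  At 1: Dia (r and Box Dia r) requires r and Box Dia r at some successor in {0}.
    r and Box Dia r holds at 0, so Dia (r and Box Dia r) is true at 1.
      At 0: r is true, Box Dia r is true, so r and Box Dia r is true.
Satisfying worlds: {0, 1, 2}

3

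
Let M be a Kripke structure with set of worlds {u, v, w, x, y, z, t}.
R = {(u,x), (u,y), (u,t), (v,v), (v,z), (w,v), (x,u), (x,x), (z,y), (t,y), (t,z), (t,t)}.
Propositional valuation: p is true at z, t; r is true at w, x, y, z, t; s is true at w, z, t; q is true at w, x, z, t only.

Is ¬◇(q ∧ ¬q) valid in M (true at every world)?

Recall that ◇ψ holds at a world iff ψ holds at some accessible world.
Let φ = ¬◇(q ∧ ¬q). Evaluate φ at each world:
  u (successors {x, y, t}): φ is true.
  v (successors {v, z}): φ is true.
  w (successors {v}): φ is true.
  x (successors {u, x}): φ is true.
  y (successors ∅): φ is true.
  z (successors {y}): φ is true.
  t (successors {y, z, t}): φ is true.
For instance, at u:
  At u: ◇(q ∧ ¬q) is false, so ¬◇(q ∧ ¬q) is true.
    At u: ◇(q ∧ ¬q) requires q ∧ ¬q at some successor in {x, y, t}.
      At x: q ∧ ¬q is false.
      At y: q ∧ ¬q is false.
      At t: q ∧ ¬q is false.
    So ◇(q ∧ ¬q) is false at u.

Yes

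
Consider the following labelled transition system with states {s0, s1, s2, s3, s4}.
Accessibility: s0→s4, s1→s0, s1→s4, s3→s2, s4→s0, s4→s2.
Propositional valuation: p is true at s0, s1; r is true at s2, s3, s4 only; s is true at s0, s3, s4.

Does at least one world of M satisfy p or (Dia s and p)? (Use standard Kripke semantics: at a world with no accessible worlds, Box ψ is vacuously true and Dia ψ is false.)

Let φ = p or (Dia s and p). Evaluate φ at each world:
  s0 (successors {s4}): φ is true.
  s1 (successors {s0, s4}): φ is true.
  s2 (successors ∅): φ is false.
  s3 (successors {s2}): φ is false.
  s4 (successors {s0, s2}): φ is false.
Detail at s0 (witness):
  At s0: p is true, Dia s and p is true, so p or (Dia s and p) is true.
    At s0: Dia s is true, p is true, so Dia s and p is true.
      At s0: Dia s requires s at some successor in {s4}.
        s holds at s4, so Dia s is true at s0.

Yes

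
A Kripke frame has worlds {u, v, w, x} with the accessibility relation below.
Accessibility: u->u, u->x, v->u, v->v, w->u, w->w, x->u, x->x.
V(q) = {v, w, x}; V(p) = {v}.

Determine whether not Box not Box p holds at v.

At v: Box not Box p is true, so not Box not Box p is false.
  At v: Box not Box p requires not Box p at every successor {u, v}.
      At u: Box p is false, so not Box p is true.
      At v: Box p is false, so not Box p is true.
  So Box not Box p is true at v.

No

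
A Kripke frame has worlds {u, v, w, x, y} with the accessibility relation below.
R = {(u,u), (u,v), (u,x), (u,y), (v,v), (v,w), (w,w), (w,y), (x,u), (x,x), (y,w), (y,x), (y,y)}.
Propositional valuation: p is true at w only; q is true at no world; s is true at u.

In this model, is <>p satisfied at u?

At u: <>p requires p at some successor in {u, v, x, y}.
  At u: p is false.
  At v: p is false.
  At x: p is false.
  At y: p is false.
So <>p is false at u.

No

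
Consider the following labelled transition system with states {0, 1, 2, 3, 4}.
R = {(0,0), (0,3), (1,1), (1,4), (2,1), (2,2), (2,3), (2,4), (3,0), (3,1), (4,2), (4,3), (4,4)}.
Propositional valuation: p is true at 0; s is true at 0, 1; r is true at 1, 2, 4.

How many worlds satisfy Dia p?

2

Let φ = Dia p. Evaluate φ at each world:
  0 (successors {0, 3}): φ is true.
  1 (successors {1, 4}): φ is false.
  2 (successors {1, 2, 3, 4}): φ is false.
  3 (successors {0, 1}): φ is true.
  4 (successors {2, 3, 4}): φ is false.
For instance, at 4:
  At 4: Dia p requires p at some successor in {2, 3, 4}.
    At 2: p is false.
    At 3: p is false.
    At 4: p is false.
  So Dia p is false at 4.
Satisfying worlds: {0, 3}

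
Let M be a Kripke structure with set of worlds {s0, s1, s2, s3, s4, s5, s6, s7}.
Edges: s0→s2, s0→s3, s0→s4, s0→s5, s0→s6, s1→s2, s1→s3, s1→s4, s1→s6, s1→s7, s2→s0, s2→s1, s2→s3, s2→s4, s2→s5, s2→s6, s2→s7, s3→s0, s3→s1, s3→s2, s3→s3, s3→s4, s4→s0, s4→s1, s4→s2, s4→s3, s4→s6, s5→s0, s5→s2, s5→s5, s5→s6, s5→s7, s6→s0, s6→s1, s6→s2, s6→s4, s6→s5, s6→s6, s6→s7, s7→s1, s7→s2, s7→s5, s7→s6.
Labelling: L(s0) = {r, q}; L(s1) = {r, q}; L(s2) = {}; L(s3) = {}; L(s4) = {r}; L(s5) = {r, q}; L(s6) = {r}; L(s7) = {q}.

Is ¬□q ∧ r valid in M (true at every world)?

No

Let φ = ¬□q ∧ r. Evaluate φ at each world:
  s0 (successors {s2, s3, s4, s5, s6}): φ is true.
  s1 (successors {s2, s3, s4, s6, s7}): φ is true.
  s2 (successors {s0, s1, s3, s4, s5, s6, s7}): φ is false.
  s3 (successors {s0, s1, s2, s3, s4}): φ is false.
  s4 (successors {s0, s1, s2, s3, s6}): φ is true.
  s5 (successors {s0, s2, s5, s6, s7}): φ is true.
  s6 (successors {s0, s1, s2, s4, s5, s6, s7}): φ is true.
  s7 (successors {s1, s2, s5, s6}): φ is false.
Detail at s2 (counterexample):
  At s2: ¬□q is true, r is false, so ¬□q ∧ r is false.
    At s2: □q is false, so ¬□q is true.
      At s2: □q requires q at every successor {s0, s1, s3, s4, s5, s6, s7}.
        q fails at s3, so □q is false at s2.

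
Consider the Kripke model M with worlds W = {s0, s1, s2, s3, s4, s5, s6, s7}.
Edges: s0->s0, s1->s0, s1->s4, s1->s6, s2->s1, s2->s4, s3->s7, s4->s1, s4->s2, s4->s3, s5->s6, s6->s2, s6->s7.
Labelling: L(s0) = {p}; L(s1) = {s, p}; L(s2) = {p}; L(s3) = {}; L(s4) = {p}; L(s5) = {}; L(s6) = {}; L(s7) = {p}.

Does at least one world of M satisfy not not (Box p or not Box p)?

Yes

Let φ = not not (Box p or not Box p). Evaluate φ at each world:
  s0 (successors {s0}): φ is true.
  s1 (successors {s0, s4, s6}): φ is true.
  s2 (successors {s1, s4}): φ is true.
  s3 (successors {s7}): φ is true.
  s4 (successors {s1, s2, s3}): φ is true.
  s5 (successors {s6}): φ is true.
  s6 (successors {s2, s7}): φ is true.
  s7 (successors ∅): φ is true.
Detail at s0 (witness):
  At s0: not (Box p or not Box p) is false, so not not (Box p or not Box p) is true.
    At s0: Box p or not Box p is true, so not (Box p or not Box p) is false.
      At s0: Box p is true, not Box p is false, so Box p or not Box p is true.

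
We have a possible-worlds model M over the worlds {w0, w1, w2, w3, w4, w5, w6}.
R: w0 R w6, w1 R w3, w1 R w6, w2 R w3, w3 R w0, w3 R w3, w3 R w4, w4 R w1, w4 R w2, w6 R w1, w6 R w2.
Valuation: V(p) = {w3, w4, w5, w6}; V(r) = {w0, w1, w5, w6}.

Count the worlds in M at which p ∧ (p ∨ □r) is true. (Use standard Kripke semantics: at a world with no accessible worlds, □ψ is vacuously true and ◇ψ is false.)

Let φ = p ∧ (p ∨ □r). Evaluate φ at each world:
  w0 (successors {w6}): φ is false.
  w1 (successors {w3, w6}): φ is false.
  w2 (successors {w3}): φ is false.
  w3 (successors {w0, w3, w4}): φ is true.
  w4 (successors {w1, w2}): φ is true.
  w5 (successors ∅): φ is true.
  w6 (successors {w1, w2}): φ is true.
For instance, at w0:
  At w0: p is false, p ∨ □r is true, so p ∧ (p ∨ □r) is false.
    At w0: p is false, □r is true, so p ∨ □r is true.
      At w0: □r requires r at every successor {w6}.
        At w6: r is true.
      So □r is true at w0.
Satisfying worlds: {w3, w4, w5, w6}

4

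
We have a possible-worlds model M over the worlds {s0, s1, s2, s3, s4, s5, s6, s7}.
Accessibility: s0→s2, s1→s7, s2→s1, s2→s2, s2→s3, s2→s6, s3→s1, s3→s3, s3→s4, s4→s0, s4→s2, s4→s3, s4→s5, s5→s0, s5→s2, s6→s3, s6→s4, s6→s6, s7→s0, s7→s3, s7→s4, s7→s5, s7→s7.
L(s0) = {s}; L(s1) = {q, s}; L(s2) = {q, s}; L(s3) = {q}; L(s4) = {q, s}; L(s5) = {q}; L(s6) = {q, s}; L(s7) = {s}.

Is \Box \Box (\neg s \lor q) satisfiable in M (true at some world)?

Yes

Let φ = \Box \Box (\neg s \lor q). Evaluate φ at each world:
  s0 (successors {s2}): φ is true.
  s1 (successors {s7}): φ is false.
  s2 (successors {s1, s2, s3, s6}): φ is false.
  s3 (successors {s1, s3, s4}): φ is false.
  s4 (successors {s0, s2, s3, s5}): φ is false.
  s5 (successors {s0, s2}): φ is true.
  s6 (successors {s3, s4, s6}): φ is false.
  s7 (successors {s0, s3, s4, s5, s7}): φ is false.
Detail at s0 (witness):
  At s0: \Box \Box (\neg s \lor q) requires \Box (\neg s \lor q) at every successor {s2}.
      At s2: \Box (\neg s \lor q) requires \neg s \lor q at every successor {s1, s2, s3, s6}.
        At s1: \neg s \lor q is true.
        At s2: \neg s \lor q is true.
        At s3: \neg s \lor q is true.
        At s6: \neg s \lor q is true.
      So \Box (\neg s \lor q) is true at s2.
  So \Box \Box (\neg s \lor q) is true at s0.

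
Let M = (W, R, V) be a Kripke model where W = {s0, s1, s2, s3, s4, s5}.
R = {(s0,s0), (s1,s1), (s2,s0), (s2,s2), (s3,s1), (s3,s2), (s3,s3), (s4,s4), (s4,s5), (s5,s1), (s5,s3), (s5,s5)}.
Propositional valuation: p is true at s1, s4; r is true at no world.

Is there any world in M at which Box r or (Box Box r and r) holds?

No

Let φ = Box r or (Box Box r and r). Evaluate φ at each world:
  s0 (successors {s0}): φ is false.
  s1 (successors {s1}): φ is false.
  s2 (successors {s0, s2}): φ is false.
  s3 (successors {s1, s2, s3}): φ is false.
  s4 (successors {s4, s5}): φ is false.
  s5 (successors {s1, s3, s5}): φ is false.
For instance, at s3:
  At s3: Box r is false, Box Box r and r is false, so Box r or (Box Box r and r) is false.
    At s3: Box r requires r at every successor {s1, s2, s3}.
      r fails at s1, so Box r is false at s3.
    At s3: Box Box r is false, r is false, so Box Box r and r is false.
      At s3: Box Box r requires Box r at every successor {s1, s2, s3}.
        Box r fails at s1, so Box Box r is false at s3.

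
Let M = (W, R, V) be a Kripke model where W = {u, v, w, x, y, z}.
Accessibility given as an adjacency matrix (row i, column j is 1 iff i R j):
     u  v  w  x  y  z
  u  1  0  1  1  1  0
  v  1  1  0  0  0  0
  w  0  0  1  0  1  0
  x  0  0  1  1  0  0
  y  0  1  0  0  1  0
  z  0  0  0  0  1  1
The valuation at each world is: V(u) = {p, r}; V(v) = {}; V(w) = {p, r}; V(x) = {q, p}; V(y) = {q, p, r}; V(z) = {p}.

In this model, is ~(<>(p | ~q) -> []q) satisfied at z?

Recall that []ψ holds at a world iff ψ holds at every accessible world, and <>ψ holds iff ψ holds at some accessible world.
At z: <>(p | ~q) -> []q is false, so ~(<>(p | ~q) -> []q) is true.
  At z: <>(p | ~q) is true, []q is false, so <>(p | ~q) -> []q is false.
    At z: <>(p | ~q) requires p | ~q at some successor in {y, z}.
      p | ~q holds at y, so <>(p | ~q) is true at z.
    At z: []q requires q at every successor {y, z}.
      q fails at z, so []q is false at z.

Yes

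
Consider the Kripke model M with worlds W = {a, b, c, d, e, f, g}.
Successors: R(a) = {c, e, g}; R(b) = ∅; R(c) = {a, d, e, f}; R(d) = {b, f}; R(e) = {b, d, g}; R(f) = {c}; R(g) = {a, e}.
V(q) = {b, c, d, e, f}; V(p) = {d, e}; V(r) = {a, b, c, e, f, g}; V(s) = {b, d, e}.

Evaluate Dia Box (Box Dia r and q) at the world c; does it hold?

At c: Dia Box (Box Dia r and q) requires Box (Box Dia r and q) at some successor in {a, d, e, f}.
  Box (Box Dia r and q) holds at d, so Dia Box (Box Dia r and q) is true at c.
    At d: Box (Box Dia r and q) requires Box Dia r and q at every successor {b, f}.
      At b: Box Dia r and q is true.
      At f: Box Dia r and q is true.
    So Box (Box Dia r and q) is true at d.

Yes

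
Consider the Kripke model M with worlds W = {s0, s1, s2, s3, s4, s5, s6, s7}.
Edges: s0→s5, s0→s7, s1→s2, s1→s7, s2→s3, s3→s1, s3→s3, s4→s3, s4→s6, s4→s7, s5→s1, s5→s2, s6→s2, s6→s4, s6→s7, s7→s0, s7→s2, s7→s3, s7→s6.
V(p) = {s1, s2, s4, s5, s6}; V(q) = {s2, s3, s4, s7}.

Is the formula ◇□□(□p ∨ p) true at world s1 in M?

At s1: ◇□□(□p ∨ p) requires □□(□p ∨ p) at some successor in {s2, s7}.
  At s2: □□(□p ∨ p) is false.
  At s7: □□(□p ∨ p) is false.
So ◇□□(□p ∨ p) is false at s1.

No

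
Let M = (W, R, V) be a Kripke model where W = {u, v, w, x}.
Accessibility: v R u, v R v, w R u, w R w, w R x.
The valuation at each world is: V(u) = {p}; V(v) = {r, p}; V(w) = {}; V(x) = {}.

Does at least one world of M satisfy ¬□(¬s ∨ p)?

No

Let φ = ¬□(¬s ∨ p). Evaluate φ at each world:
  u (successors ∅): φ is false.
  v (successors {u, v}): φ is false.
  w (successors {u, w, x}): φ is false.
  x (successors ∅): φ is false.
For instance, at w:
  At w: □(¬s ∨ p) is true, so ¬□(¬s ∨ p) is false.
    At w: □(¬s ∨ p) requires ¬s ∨ p at every successor {u, w, x}.
      At u: ¬s ∨ p is true.
      At w: ¬s ∨ p is true.
      At x: ¬s ∨ p is true.
    So □(¬s ∨ p) is true at w.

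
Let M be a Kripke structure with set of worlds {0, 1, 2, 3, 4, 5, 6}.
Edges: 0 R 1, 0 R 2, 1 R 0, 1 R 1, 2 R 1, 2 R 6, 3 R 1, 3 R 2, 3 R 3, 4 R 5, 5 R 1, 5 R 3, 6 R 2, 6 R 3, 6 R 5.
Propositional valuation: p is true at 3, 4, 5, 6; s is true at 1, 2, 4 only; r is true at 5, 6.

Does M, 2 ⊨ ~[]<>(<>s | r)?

Recall that []ψ holds at a world iff ψ holds at every accessible world, and <>ψ holds iff ψ holds at some accessible world.
At 2: []<>(<>s | r) is true, so ~[]<>(<>s | r) is false.
  At 2: []<>(<>s | r) requires <>(<>s | r) at every successor {1, 6}.
      At 1: <>(<>s | r) requires <>s | r at some successor in {0, 1}.
        <>s | r holds at 0, so <>(<>s | r) is true at 1.
      At 6: <>(<>s | r) requires <>s | r at some successor in {2, 3, 5}.
        <>s | r holds at 2, so <>(<>s | r) is true at 6.
  So []<>(<>s | r) is true at 2.

No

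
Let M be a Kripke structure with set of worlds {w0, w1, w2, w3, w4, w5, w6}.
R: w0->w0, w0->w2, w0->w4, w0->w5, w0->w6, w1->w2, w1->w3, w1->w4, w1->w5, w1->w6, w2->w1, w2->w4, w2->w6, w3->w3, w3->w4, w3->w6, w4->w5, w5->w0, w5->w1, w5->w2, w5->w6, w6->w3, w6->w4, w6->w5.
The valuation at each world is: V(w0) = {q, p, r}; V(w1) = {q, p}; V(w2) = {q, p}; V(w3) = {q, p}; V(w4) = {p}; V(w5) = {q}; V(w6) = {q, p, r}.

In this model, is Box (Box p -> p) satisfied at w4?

No

At w4: Box (Box p -> p) requires Box p -> p at every successor {w5}.
  Box p -> p fails at w5, so Box (Box p -> p) is false at w4.
    At w5: Box p is true, p is false, so Box p -> p is false.
      At w5: Box p requires p at every successor {w0, w1, w2, w6}.
        At w0: p is true.
        At w1: p is true.
        At w2: p is true.
        At w6: p is true.
      So Box p is true at w5.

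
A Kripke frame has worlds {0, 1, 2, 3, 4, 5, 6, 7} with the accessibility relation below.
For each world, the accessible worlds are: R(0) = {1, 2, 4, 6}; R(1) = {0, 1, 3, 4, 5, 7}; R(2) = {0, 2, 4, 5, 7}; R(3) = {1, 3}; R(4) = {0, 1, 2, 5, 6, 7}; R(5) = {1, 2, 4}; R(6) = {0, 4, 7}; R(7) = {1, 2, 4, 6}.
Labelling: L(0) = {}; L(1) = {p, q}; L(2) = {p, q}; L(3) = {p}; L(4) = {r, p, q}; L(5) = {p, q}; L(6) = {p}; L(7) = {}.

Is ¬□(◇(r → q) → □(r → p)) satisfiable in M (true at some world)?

Let φ = ¬□(◇(r → q) → □(r → p)). Evaluate φ at each world:
  0 (successors {1, 2, 4, 6}): φ is false.
  1 (successors {0, 1, 3, 4, 5, 7}): φ is false.
  2 (successors {0, 2, 4, 5, 7}): φ is false.
  3 (successors {1, 3}): φ is false.
  4 (successors {0, 1, 2, 5, 6, 7}): φ is false.
  5 (successors {1, 2, 4}): φ is false.
  6 (successors {0, 4, 7}): φ is false.
  7 (successors {1, 2, 4, 6}): φ is false.
For instance, at 5:
  At 5: □(◇(r → q) → □(r → p)) is true, so ¬□(◇(r → q) → □(r → p)) is false.
    At 5: □(◇(r → q) → □(r → p)) requires ◇(r → q) → □(r → p) at every successor {1, 2, 4}.
      At 1: ◇(r → q) → □(r → p) is true.
      At 2: ◇(r → q) → □(r → p) is true.
      At 4: ◇(r → q) → □(r → p) is true.
    So □(◇(r → q) → □(r → p)) is true at 5.

No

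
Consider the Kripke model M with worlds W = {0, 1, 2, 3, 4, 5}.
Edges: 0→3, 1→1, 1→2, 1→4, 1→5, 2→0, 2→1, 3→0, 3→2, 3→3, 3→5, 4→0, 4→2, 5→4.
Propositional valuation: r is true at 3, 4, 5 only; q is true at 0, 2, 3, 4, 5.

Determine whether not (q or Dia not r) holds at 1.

At 1: q or Dia not r is true, so not (q or Dia not r) is false.
  At 1: q is false, Dia not r is true, so q or Dia not r is true.
    At 1: Dia not r requires not r at some successor in {1, 2, 4, 5}.
      not r holds at 1, so Dia not r is true at 1.

No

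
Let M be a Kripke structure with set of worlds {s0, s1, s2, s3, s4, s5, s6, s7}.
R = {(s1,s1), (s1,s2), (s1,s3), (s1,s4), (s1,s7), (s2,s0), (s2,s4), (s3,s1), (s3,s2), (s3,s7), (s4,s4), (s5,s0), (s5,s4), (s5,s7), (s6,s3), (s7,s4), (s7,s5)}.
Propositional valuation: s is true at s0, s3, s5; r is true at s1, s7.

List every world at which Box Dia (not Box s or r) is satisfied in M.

Recall that Box ψ holds at a world iff ψ holds at every accessible world, and Dia ψ holds iff ψ holds at some accessible world.
Let φ = Box Dia (not Box s or r). Evaluate φ at each world:
  s0 (successors ∅): φ is true.
  s1 (successors {s1, s2, s3, s4, s7}): φ is true.
  s2 (successors {s0, s4}): φ is false.
  s3 (successors {s1, s2, s7}): φ is true.
  s4 (successors {s4}): φ is true.
  s5 (successors {s0, s4, s7}): φ is false.
  s6 (successors {s3}): φ is true.
  s7 (successors {s4, s5}): φ is true.
For instance, at s6:
  At s6: Box Dia (not Box s or r) requires Dia (not Box s or r) at every successor {s3}.
      At s3: Dia (not Box s or r) requires not Box s or r at some successor in {s1, s2, s7}.
        not Box s or r holds at s1, so Dia (not Box s or r) is true at s3.
  So Box Dia (not Box s or r) is true at s6.
Satisfying worlds: {s0, s1, s3, s4, s6, s7}

s0, s1, s3, s4, s6, s7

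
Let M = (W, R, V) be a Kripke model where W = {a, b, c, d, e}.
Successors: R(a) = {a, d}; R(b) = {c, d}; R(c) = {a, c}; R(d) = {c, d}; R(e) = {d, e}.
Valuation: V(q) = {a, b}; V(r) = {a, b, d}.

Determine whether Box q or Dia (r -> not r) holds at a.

At a: Box q is false, Dia (r -> not r) is false, so Box q or Dia (r -> not r) is false.
  At a: Box q requires q at every successor {a, d}.
    q fails at d, so Box q is false at a.
  At a: Dia (r -> not r) requires r -> not r at some successor in {a, d}.
    At a: r -> not r is false.
    At d: r -> not r is false.
  So Dia (r -> not r) is false at a.

No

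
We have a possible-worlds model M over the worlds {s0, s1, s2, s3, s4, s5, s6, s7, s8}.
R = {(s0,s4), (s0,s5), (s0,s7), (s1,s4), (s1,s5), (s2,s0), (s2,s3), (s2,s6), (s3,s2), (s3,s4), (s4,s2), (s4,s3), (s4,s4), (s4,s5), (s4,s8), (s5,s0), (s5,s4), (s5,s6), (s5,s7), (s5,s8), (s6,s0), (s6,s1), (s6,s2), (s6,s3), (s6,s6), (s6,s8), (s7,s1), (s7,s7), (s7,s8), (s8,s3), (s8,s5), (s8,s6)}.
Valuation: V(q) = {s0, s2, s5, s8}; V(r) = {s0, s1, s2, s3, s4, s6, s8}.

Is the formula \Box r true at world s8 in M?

At s8: \Box r requires r at every successor {s3, s5, s6}.
  r fails at s5, so \Box r is false at s8.

No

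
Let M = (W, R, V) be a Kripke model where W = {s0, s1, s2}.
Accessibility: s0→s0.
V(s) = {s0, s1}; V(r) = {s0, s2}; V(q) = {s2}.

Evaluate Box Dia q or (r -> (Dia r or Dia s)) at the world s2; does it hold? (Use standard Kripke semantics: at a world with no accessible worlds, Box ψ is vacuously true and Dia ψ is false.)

Yes

Recall that Box ψ holds at a world iff ψ holds at every accessible world, and Dia ψ holds iff ψ holds at some accessible world.
At s2: Box Dia q is true, r -> (Dia r or Dia s) is false, so Box Dia q or (r -> (Dia r or Dia s)) is true.
  At s2: no accessible worlds, so Box Dia q holds vacuously.
  At s2: r is true, Dia r or Dia s is false, so r -> (Dia r or Dia s) is false.
    At s2: Dia r is false, Dia s is false, so Dia r or Dia s is false.
      At s2: no accessible worlds, so Dia r is false.
      At s2: no accessible worlds, so Dia s is false.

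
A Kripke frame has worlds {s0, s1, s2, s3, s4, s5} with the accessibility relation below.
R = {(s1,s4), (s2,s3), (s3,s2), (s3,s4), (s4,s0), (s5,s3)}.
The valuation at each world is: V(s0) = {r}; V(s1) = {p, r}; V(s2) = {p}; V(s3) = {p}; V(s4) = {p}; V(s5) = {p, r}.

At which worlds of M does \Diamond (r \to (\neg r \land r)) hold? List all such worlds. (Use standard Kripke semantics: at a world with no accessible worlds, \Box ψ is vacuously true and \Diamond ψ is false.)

s1, s2, s3, s5

Let φ = \Diamond (r \to (\neg r \land r)). Evaluate φ at each world:
  s0 (successors ∅): φ is false.
  s1 (successors {s4}): φ is true.
  s2 (successors {s3}): φ is true.
  s3 (successors {s2, s4}): φ is true.
  s4 (successors {s0}): φ is false.
  s5 (successors {s3}): φ is true.
For instance, at s3:
  At s3: \Diamond (r \to (\neg r \land r)) requires r \to (\neg r \land r) at some successor in {s2, s4}.
    r \to (\neg r \land r) holds at s2, so \Diamond (r \to (\neg r \land r)) is true at s3.
Satisfying worlds: {s1, s2, s3, s5}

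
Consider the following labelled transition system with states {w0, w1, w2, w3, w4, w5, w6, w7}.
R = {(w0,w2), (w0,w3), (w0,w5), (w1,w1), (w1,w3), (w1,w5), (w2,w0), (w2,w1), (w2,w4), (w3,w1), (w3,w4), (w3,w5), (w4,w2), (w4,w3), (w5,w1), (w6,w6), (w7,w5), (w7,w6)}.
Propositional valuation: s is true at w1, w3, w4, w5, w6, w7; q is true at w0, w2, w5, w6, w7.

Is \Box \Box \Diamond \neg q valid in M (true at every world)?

Let φ = \Box \Box \Diamond \neg q. Evaluate φ at each world:
  w0 (successors {w2, w3, w5}): φ is true.
  w1 (successors {w1, w3, w5}): φ is true.
  w2 (successors {w0, w1, w4}): φ is true.
  w3 (successors {w1, w4, w5}): φ is true.
  w4 (successors {w2, w3}): φ is true.
  w5 (successors {w1}): φ is true.
  w6 (successors {w6}): φ is false.
  w7 (successors {w5, w6}): φ is false.
Detail at w6 (counterexample):
  At w6: \Box \Box \Diamond \neg q requires \Box \Diamond \neg q at every successor {w6}.
    \Box \Diamond \neg q fails at w6, so \Box \Box \Diamond \neg q is false at w6.
      At w6: \Box \Diamond \neg q requires \Diamond \neg q at every successor {w6}.
        \Diamond \neg q fails at w6, so \Box \Diamond \neg q is false at w6.

No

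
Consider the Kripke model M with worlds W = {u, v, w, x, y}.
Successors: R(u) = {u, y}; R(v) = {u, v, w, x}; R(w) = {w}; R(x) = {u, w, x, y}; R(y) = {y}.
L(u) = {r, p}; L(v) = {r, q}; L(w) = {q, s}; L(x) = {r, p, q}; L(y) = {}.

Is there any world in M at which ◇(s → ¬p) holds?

Yes

Let φ = ◇(s → ¬p). Evaluate φ at each world:
  u (successors {u, y}): φ is true.
  v (successors {u, v, w, x}): φ is true.
  w (successors {w}): φ is true.
  x (successors {u, w, x, y}): φ is true.
  y (successors {y}): φ is true.
Detail at u (witness):
  At u: ◇(s → ¬p) requires s → ¬p at some successor in {u, y}.
    s → ¬p holds at u, so ◇(s → ¬p) is true at u.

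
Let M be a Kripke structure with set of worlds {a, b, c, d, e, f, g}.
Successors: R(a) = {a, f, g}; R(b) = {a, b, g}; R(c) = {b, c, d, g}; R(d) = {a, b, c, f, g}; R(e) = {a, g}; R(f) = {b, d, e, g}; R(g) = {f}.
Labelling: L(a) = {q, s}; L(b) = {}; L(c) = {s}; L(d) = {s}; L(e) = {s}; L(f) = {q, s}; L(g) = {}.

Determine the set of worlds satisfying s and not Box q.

a, c, d, e, f

Let φ = s and not Box q. Evaluate φ at each world:
  a (successors {a, f, g}): φ is true.
  b (successors {a, b, g}): φ is false.
  c (successors {b, c, d, g}): φ is true.
  d (successors {a, b, c, f, g}): φ is true.
  e (successors {a, g}): φ is true.
  f (successors {b, d, e, g}): φ is true.
  g (successors {f}): φ is false.
For instance, at e:
  At e: s is true, not Box q is true, so s and not Box q is true.
    At e: Box q is false, so not Box q is true.
      At e: Box q requires q at every successor {a, g}.
        q fails at g, so Box q is false at e.
Satisfying worlds: {a, c, d, e, f}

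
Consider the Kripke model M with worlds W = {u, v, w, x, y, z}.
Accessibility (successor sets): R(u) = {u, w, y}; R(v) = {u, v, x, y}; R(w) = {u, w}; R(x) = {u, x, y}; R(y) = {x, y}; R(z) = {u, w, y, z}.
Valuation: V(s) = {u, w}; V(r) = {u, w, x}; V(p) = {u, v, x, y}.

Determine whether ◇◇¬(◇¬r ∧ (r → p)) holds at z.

Yes

At z: ◇◇¬(◇¬r ∧ (r → p)) requires ◇¬(◇¬r ∧ (r → p)) at some successor in {u, w, y, z}.
  ◇¬(◇¬r ∧ (r → p)) holds at u, so ◇◇¬(◇¬r ∧ (r → p)) is true at z.
    At u: ◇¬(◇¬r ∧ (r → p)) requires ¬(◇¬r ∧ (r → p)) at some successor in {u, w, y}.
      ¬(◇¬r ∧ (r → p)) holds at w, so ◇¬(◇¬r ∧ (r → p)) is true at u.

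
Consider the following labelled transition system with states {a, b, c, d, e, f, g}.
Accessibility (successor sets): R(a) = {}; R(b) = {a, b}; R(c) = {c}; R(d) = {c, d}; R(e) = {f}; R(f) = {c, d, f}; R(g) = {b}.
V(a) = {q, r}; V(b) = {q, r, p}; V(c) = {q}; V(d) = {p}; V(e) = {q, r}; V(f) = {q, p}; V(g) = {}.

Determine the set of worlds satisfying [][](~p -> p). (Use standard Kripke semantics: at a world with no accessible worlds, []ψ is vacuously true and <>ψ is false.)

Recall that []ψ holds at a world iff ψ holds at every accessible world, and <>ψ holds iff ψ holds at some accessible world.
Let φ = [][](~p -> p). Evaluate φ at each world:
  a (successors ∅): φ is true.
  b (successors {a, b}): φ is false.
  c (successors {c}): φ is false.
  d (successors {c, d}): φ is false.
  e (successors {f}): φ is false.
  f (successors {c, d, f}): φ is false.
  g (successors {b}): φ is false.
For instance, at e:
  At e: [][](~p -> p) requires [](~p -> p) at every successor {f}.
    [](~p -> p) fails at f, so [][](~p -> p) is false at e.
      At f: [](~p -> p) requires ~p -> p at every successor {c, d, f}.
        ~p -> p fails at c, so [](~p -> p) is false at f.
Satisfying worlds: {a}

a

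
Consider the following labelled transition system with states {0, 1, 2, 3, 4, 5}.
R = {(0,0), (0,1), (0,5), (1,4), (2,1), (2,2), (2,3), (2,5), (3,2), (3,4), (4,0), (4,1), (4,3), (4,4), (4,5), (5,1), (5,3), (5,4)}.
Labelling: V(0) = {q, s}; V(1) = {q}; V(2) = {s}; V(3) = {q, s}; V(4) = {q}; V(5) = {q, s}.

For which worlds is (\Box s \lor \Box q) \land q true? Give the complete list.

0, 1, 4, 5

Let φ = (\Box s \lor \Box q) \land q. Evaluate φ at each world:
  0 (successors {0, 1, 5}): φ is true.
  1 (successors {4}): φ is true.
  2 (successors {1, 2, 3, 5}): φ is false.
  3 (successors {2, 4}): φ is false.
  4 (successors {0, 1, 3, 4, 5}): φ is true.
  5 (successors {1, 3, 4}): φ is true.
For instance, at 4:
  At 4: \Box s \lor \Box q is true, q is true, so (\Box s \lor \Box q) \land q is true.
    At 4: \Box s is false, \Box q is true, so \Box s \lor \Box q is true.
      At 4: \Box s requires s at every successor {0, 1, 3, 4, 5}.
        s fails at 1, so \Box s is false at 4.
      At 4: \Box q requires q at every successor {0, 1, 3, 4, 5}.
        At 0: q is true.
        At 1: q is true.
        At 3: q is true.
        At 4: q is true.
        At 5: q is true.
      So \Box q is true at 4.
Satisfying worlds: {0, 1, 4, 5}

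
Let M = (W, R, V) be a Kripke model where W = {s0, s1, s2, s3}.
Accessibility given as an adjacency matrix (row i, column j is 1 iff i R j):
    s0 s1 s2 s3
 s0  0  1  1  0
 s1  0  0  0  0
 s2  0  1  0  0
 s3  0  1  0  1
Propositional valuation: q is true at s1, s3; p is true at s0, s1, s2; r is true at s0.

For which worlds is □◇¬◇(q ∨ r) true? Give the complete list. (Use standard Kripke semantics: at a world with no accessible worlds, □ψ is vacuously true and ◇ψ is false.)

s1

Let φ = □◇¬◇(q ∨ r). Evaluate φ at each world:
  s0 (successors {s1, s2}): φ is false.
  s1 (successors ∅): φ is true.
  s2 (successors {s1}): φ is false.
  s3 (successors {s1, s3}): φ is false.
For instance, at s3:
  At s3: □◇¬◇(q ∨ r) requires ◇¬◇(q ∨ r) at every successor {s1, s3}.
    ◇¬◇(q ∨ r) fails at s1, so □◇¬◇(q ∨ r) is false at s3.
      At s1: no accessible worlds, so ◇¬◇(q ∨ r) is false.
Satisfying worlds: {s1}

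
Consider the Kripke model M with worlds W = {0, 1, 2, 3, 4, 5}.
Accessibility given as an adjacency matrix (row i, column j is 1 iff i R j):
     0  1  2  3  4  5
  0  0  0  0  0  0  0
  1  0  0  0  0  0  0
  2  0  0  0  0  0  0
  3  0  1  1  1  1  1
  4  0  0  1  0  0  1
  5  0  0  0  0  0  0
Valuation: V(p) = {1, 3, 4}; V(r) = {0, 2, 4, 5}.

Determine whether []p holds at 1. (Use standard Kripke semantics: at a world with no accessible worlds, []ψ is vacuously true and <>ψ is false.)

Recall that []ψ holds at a world iff ψ holds at every accessible world, and <>ψ holds iff ψ holds at some accessible world.
At 1: no accessible worlds, so []p holds vacuously.

Yes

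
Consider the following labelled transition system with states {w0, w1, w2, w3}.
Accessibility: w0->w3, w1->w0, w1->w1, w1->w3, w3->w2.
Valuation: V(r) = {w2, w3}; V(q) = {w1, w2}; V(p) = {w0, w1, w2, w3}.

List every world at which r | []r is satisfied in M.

Let φ = r | []r. Evaluate φ at each world:
  w0 (successors {w3}): φ is true.
  w1 (successors {w0, w1, w3}): φ is false.
  w2 (successors ∅): φ is true.
  w3 (successors {w2}): φ is true.
For instance, at w1:
  At w1: r is false, []r is false, so r | []r is false.
    At w1: []r requires r at every successor {w0, w1, w3}.
      r fails at w0, so []r is false at w1.
Satisfying worlds: {w0, w2, w3}

w0, w2, w3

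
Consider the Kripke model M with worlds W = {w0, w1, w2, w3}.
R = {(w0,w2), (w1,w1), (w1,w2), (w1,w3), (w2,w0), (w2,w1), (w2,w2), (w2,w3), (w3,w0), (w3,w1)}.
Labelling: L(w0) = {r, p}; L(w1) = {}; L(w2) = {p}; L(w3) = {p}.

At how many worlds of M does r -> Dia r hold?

Let φ = r -> Dia r. Evaluate φ at each world:
  w0 (successors {w2}): φ is false.
  w1 (successors {w1, w2, w3}): φ is true.
  w2 (successors {w0, w1, w2, w3}): φ is true.
  w3 (successors {w0, w1}): φ is true.
For instance, at w0:
  At w0: r is true, Dia r is false, so r -> Dia r is false.
    At w0: Dia r requires r at some successor in {w2}.
      At w2: r is false.
    So Dia r is false at w0.
Satisfying worlds: {w1, w2, w3}

3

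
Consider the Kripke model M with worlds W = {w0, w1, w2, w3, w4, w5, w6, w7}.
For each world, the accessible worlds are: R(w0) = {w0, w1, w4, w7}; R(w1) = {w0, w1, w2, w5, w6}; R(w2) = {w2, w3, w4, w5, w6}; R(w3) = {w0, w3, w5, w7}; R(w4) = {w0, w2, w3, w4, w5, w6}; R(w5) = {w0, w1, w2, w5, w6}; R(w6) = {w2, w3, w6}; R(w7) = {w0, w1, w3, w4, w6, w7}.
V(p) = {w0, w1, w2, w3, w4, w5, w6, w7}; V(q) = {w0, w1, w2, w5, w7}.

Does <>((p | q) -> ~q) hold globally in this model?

Let φ = <>((p | q) -> ~q). Evaluate φ at each world:
  w0 (successors {w0, w1, w4, w7}): φ is true.
  w1 (successors {w0, w1, w2, w5, w6}): φ is true.
  w2 (successors {w2, w3, w4, w5, w6}): φ is true.
  w3 (successors {w0, w3, w5, w7}): φ is true.
  w4 (successors {w0, w2, w3, w4, w5, w6}): φ is true.
  w5 (successors {w0, w1, w2, w5, w6}): φ is true.
  w6 (successors {w2, w3, w6}): φ is true.
  w7 (successors {w0, w1, w3, w4, w6, w7}): φ is true.
For instance, at w4:
  At w4: <>((p | q) -> ~q) requires (p | q) -> ~q at some successor in {w0, w2, w3, w4, w5, w6}.
    (p | q) -> ~q holds at w3, so <>((p | q) -> ~q) is true at w4.

Yes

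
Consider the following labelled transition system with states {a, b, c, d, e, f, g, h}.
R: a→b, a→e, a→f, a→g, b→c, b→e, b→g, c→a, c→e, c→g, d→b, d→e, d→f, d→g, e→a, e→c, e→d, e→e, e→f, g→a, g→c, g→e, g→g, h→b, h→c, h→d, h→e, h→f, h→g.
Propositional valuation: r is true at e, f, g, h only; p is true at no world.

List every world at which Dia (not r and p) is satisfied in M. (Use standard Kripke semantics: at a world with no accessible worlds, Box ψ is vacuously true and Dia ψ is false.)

Let φ = Dia (not r and p). Evaluate φ at each world:
  a (successors {b, e, f, g}): φ is false.
  b (successors {c, e, g}): φ is false.
  c (successors {a, e, g}): φ is false.
  d (successors {b, e, f, g}): φ is false.
  e (successors {a, c, d, e, f}): φ is false.
  f (successors ∅): φ is false.
  g (successors {a, c, e, g}): φ is false.
  h (successors {b, c, d, e, f, g}): φ is false.
For instance, at d:
  At d: Dia (not r and p) requires not r and p at some successor in {b, e, f, g}.
    At b: not r and p is false.
    At e: not r and p is false.
    At f: not r and p is false.
    At g: not r and p is false.
  So Dia (not r and p) is false at d.
Satisfying worlds: none.

none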